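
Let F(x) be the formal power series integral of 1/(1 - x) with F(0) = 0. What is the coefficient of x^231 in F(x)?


1/(1 - x) = sum_{k>=0} x^k. Integrating termwise and using F(0) = 0 gives
F(x) = sum_{k>=0} x^(k+1) / (k+1) = sum_{m>=1} x^m / m = -ln(1 - x).
So the coefficient of x^231 is 1/231 = 1/231.

1/231


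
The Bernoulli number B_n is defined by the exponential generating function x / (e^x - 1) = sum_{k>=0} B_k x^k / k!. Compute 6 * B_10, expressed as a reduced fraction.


Bernoulli numbers can also be computed recursively via B_0 = 1 and sum_{j=0}^{m} C(m+1, j) B_j = 0 for m >= 1. Odd-index Bernoulli numbers vanish for k >= 3.
Computing B_10 = 5/66, so 6 * B_10 = 6 * 5/66 = 5/11.

5/11


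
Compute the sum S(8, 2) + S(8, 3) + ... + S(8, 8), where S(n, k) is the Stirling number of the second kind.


By definition, S(n, k) counts partitions of an n-set into exactly k nonempty blocks.
Computing row n = 8 for k = 2..8:
S(8, k): 127, 966, 1701, 1050, 266, 28, 1
Sum = 4139.

4139


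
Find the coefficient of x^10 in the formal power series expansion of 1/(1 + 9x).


Write 1/(1 + c x) = 1/(1 - (-c) x) and apply the geometric-series identity
1/(1 - y) = sum_{k>=0} y^k to get 1/(1 + c x) = sum_{k>=0} (-c)^k x^k.
So the coefficient of x^k is (-c)^k = (-1)^k * c^k.
Here c = 9 and k = 10:
(-9)^10 = 1 * 3486784401 = 3486784401

3486784401


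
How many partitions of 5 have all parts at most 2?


Using the generating function (1-x)^(-1)(1-x^2)^(-1),
the coefficient of x^5 counts these restricted partitions.
Result = 3

3


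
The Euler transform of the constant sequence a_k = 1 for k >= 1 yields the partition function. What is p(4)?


The Euler transform converts the sequence a_k = 1 into the number of integer partitions.
Using the recurrence or dynamic programming:
p(4) = 5

5


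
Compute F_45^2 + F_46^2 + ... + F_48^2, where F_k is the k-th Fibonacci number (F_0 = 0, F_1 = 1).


There is a standard identity sum_{k=0}^{N} F_k^2 = F_N * F_{N+1} (proved inductively from the telescoping relation F_k^2 = F_k F_{k+1} - F_{k-1} F_k). Then
sum_{k=45}^{48} F_k^2 = F_48 F_49 - F_44 F_45.
Computing: F_48 = 4807526976, F_49 = 7778742049, F_44 = 701408733, F_45 = 1134903170.
Sum = 4807526976 * 7778742049 - 701408733 * 1134903170 = 36600481245365630214.

36600481245365630214


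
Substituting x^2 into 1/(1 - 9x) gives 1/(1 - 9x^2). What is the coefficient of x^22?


The coefficient of x^(2m) in 1/(1 - 9x^2) is 9^m.
With n = 22 = 2*11, the coefficient is 9^11 = 31381059609.

31381059609


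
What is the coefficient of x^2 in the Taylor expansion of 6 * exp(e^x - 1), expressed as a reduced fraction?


exp(e^x - 1) = sum_{k>=0} Bell_k x^k / k!, where Bell_k is the k-th Bell number.
So the coefficient of x^2 is 6 * Bell_2 / 2!.
Computing: Bell_2 = 2 and 2! = 2, giving
6 * 2/2 = 6.

6


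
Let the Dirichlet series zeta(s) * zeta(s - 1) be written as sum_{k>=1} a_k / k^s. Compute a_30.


Convolution gives a_k = sum_{d | k} d * 1 = sum_{d | k} d = sigma(k), the sum of positive divisors of k.
For k = 30, the divisors are 1, 2, 3, 5, 6, 10, 15, 30, so
sigma(30) = 1 + 2 + 3 + 5 + 6 + 10 + 15 + 30 = 72.

72


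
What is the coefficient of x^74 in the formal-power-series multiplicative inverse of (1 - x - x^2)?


Let the inverse be f(x) = sum_{k>=0} a_k x^k. From f(x) * (1 - x - x^2) = 1 and matching coefficients:
 x^0: a_0 = 1.
 x^1: a_1 - a_0 = 0, so a_1 = 1.
 x^k (k >= 2): a_k - a_{k-1} - a_{k-2} = 0, i.e. a_k = a_{k-1} + a_{k-2}.
This is the Fibonacci-type recurrence shifted so that a_0 = a_1 = 1.
Iterating: a_0=1, a_1=1, a_2=2, a_3=3, a_4=5, a_5=8, a_6=13, a_7=21, a_8=34, a_9=55, ...
a_74 = 2111485077978050.

2111485077978050


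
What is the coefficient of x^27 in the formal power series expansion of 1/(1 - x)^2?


The negative binomial / multiset identity is
1/(1 - x)^r = sum_{k>=0} C(k + r - 1, r - 1) x^k.
Here r = 2 and k = 27, so the coefficient is
C(27 + 1, 1) = C(28, 1)
= 28

28


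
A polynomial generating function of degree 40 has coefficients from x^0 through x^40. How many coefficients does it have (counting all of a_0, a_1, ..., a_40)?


A polynomial of degree 40 takes the form a_0 + a_1 x + ... + a_40 x^40.
The number of coefficients is 40 + 1 = 41.

41


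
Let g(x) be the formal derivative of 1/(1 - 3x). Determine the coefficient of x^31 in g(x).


Differentiate termwise: d/dx sum_{k>=0} 3^k x^k = sum_{k>=1} k 3^k x^(k-1) = sum_{j>=0} (j+1) 3^(j+1) x^j.
Equivalently, d/dx [1/(1 - 3x)] = 3/(1 - 3x)^2.
For j = 31: 32 * 3^32 = 32 * 1853020188851841 = 59296646043258912.

59296646043258912


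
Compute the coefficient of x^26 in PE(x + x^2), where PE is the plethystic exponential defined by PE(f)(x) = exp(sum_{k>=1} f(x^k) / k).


With f(x) = x + x^2, the exponent is sum_{k>=1} (x^k + x^(2k)) / k = -ln(1 - x) - ln(1 - x^2). Exponentiating:
PE(x + x^2) = 1 / ((1 - x)(1 - x^2)).
This is the generating function for partitions of n into parts of size 1 or 2. The number of 2's can be any j in 0..13, and the rest are 1's, so
[x^26] = floor(26/2) + 1 = 14.

14


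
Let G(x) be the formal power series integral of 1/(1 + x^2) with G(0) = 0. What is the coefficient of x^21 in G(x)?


1/(1 + x^2) = sum_{j>=0} (-1)^j x^(2j). Integrating termwise with G(0) = 0:
G(x) = sum_{j>=0} (-1)^j x^(2j+1) / (2j+1) = arctan(x).
Only odd powers are nonzero. For x^21 write 21 = 2*10 + 1, giving
(-1)^10 / 21 = 1/21 = 1/21.

1/21


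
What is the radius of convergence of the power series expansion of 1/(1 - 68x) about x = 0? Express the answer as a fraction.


Expanding 1/(1 - 68x) = sum_{k>=0} 68^k x^k, the series converges when |68x| < 1, i.e., |x| < 1/68.
So the radius of convergence is 1/68 = 1/68.

1/68


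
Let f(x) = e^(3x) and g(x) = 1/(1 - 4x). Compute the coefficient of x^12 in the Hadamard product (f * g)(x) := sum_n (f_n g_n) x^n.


Expanding: f_k = 3^k/k! (from e^(3x)) and g_k = 4^k (from 1/(1 - 4x)). So the Hadamard coefficient (f * g)_k = 3^k 4^k / k! = (12)^k / k!.
For k = 12: 12^12/12! = 8916100448256/479001600 = 35831808/1925.

35831808/1925


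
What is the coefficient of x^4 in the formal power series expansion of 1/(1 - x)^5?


The expansion 1/(1 - x)^r = sum_{k>=0} C(k + r - 1, r - 1) x^k follows from the multiset / negative-binomial theorem (or from repeated differentiation of the geometric series).
For r = 5 and k = 4:
C(8, 4) = 40320 / (24 * 24) = 70.

70


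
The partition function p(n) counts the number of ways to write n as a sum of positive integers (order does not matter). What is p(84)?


Using the generating function prod_{k>=1} 1/(1-x^k), we compute p(84).
By dynamic programming over parts 1 through 84:
p(84) = 26543660

26543660


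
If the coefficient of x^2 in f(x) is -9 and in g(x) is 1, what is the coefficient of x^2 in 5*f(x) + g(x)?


Scalar multiplication scales coefficients: 5 * -9 = -45.
Then add the g coefficient: -45 + 1
= -44

-44


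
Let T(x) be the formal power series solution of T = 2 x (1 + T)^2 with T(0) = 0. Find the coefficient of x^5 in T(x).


Apply the Lagrange inversion formula: if T = 2 x * phi(T) with phi(t) = (1 + t)^2, then [x^n] T = 2^n * (1/n) [t^(n-1)] phi(t)^n = 2^n * (1/n) [t^(n-1)] (1 + t)^(2n) = 2^n * (1/n) C(2n, n-1).
Using the identity C(2n, n-1) = C(2n, n) * n / (n+1), the unscaled factor equals C(2n, n) / (n+1) = C_n, the n-th Catalan number.
For n = 5: C_5 = C(10, 5) / 6 = 252/6 = 42.
With the 2^5 = 32 factor, the coefficient is 32 * 42 = 1344.

1344


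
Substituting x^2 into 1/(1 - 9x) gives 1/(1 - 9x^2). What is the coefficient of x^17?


Since 1/(1 - 9x^2) only has even powers of x,
the coefficient of x^17 (odd) is 0.

0


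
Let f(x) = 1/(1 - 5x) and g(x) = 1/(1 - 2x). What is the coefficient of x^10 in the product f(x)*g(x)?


The coefficient of x^n in f*g is the Cauchy product: sum_{k=0}^{n} a^k * b^(n-k).
With a=5, b=2, n=10:
sum_{k=0}^{10} 5^k * 2^(10-k)
= 16275359

16275359


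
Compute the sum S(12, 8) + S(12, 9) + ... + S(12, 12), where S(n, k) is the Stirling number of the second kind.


By definition, S(n, k) counts partitions of an n-set into exactly k nonempty blocks.
Computing row n = 12 for k = 8..12:
S(12, k): 159027, 22275, 1705, 66, 1
Sum = 183074.

183074


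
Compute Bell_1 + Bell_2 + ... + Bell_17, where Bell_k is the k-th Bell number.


Recall Bell_k counts set partitions of a k-set (with Bell_0 = 1 by convention).
Bell_1 through Bell_17: 1, 2, 5, 15, 52, 203, 877, 4140, 21147, 115975, 678570, 4213597, 27644437, 190899322, 1382958545, 10480142147, 82864869804
Sum = 1 + 2 + 5 + 15 + 52 + 203 + 877 + 4140 + 21147 + 115975 + 678570 + 4213597 + 27644437 + 190899322 + 1382958545 + 10480142147 + 82864869804 = 94951548839.

94951548839


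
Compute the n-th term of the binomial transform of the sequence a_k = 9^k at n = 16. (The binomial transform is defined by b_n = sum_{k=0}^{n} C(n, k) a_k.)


With a_k = 9^k, b_n = sum_{k=0}^{n} C(n, k) 9^k = (1 + 9)^n by the binomial theorem.
For n = 16: (1 + 9)^16 = 10^16 = 10000000000000000.

10000000000000000


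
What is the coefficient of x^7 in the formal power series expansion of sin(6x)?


The Maclaurin series is sin(t) = sum_{k>=0} (-1)^k t^(2k+1) / (2k+1)!, so substituting t = 6x, only odd powers of x are nonzero, with coefficient of x^(2k+1) equal to (-1)^k 6^(2k+1) / (2k+1)!.
Write 7 = 2*3 + 1, giving the coefficient (-1)^3 * 6^7 / 7! = -279936/5040 = -1944/35.

-1944/35


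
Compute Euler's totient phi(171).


phi(n) counts integers in [1, n] coprime to n. Using the multiplicative formula phi(n) = n * prod_{p | n} (1 - 1/p):
171 = 3^2 * 19, so
phi(171) = 171 * (1 - 1/3) * (1 - 1/19) = 108.

108


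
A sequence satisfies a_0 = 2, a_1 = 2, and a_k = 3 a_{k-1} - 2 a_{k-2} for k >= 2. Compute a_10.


The characteristic equation is t^2 - 3 t + 2 = 0, with roots r_1 = 2 and r_2 = 1 (so c_1 = r_1 + r_2, c_2 = -r_1 r_2 as required).
One can use the closed form a_n = A r_1^n + B r_2^n, but direct iteration is more reliable:
a_0 = 2, a_1 = 2, a_2 = 2, a_3 = 2, a_4 = 2, a_5 = 2, a_6 = 2, a_7 = 2, a_8 = 2, a_9 = 2, a_10 = 2.
So a_10 = 2.

2


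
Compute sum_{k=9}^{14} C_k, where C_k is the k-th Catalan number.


C_9 through C_14: 4862, 16796, 58786, 208012, 742900, 2674440
Sum = 4862 + 16796 + 58786 + 208012 + 742900 + 2674440
= 3705796

3705796


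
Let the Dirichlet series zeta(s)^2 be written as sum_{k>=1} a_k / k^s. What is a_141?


The Dirichlet convolution of the constant function 1 with itself gives (1 * 1)(k) = sum_{d | k} 1 = d(k), the number of positive divisors of k.
Since zeta(s) = sum_{k>=1} 1/k^s, we have zeta(s)^2 = sum_{k>=1} d(k)/k^s, so a_k = d(k).
For k = 141: the divisors are 1, 3, 47, 141.
Count = 4.

4


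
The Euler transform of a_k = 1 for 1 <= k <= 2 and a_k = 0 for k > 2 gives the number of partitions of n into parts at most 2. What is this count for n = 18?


Partitions of 18 into parts at most 2:
Using generating function (1-x)^(-1)(1-x^2)^(-1),
the coefficient of x^18 = 10

10


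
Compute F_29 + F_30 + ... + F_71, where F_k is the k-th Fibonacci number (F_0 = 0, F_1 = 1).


Use the identity sum_{k=0}^{N} F_k = F_{N+2} - 1 (which follows from F_{k+2} - F_{k+1} = F_k). Then
sum_{k=29}^{71} F_k = (F_{73} - 1) - (F_{30} - 1) = F_{73} - F_{30}.
Computing: F_{73} = 806515533049393, F_{30} = 832040, so
Sum = 806515533049393 - 832040 = 806515532217353.

806515532217353


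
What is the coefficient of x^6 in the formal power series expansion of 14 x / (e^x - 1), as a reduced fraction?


The exponential generating function for Bernoulli numbers is
x / (e^x - 1) = sum_{k>=0} B_k x^k / k!.
So the coefficient of x^6 in 14 x / (e^x - 1) is 14 B_6 / 6!.
Computing: B_6 = 1/42, 6! = 720, giving
14 * 1/42 / 720 = 1/2160.

1/2160


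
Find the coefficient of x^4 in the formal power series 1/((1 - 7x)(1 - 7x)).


By partial fractions or Cauchy convolution:
The coefficient equals sum_{k=0}^{4} 7^k * 7^(4-k).
= 12005

12005


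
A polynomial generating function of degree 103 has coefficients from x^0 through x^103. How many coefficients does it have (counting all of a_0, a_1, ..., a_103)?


A polynomial of degree 103 takes the form a_0 + a_1 x + ... + a_103 x^103.
The number of coefficients is 103 + 1 = 104.

104


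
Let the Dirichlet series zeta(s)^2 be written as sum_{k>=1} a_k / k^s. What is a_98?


The Dirichlet convolution of the constant function 1 with itself gives (1 * 1)(k) = sum_{d | k} 1 = d(k), the number of positive divisors of k.
Since zeta(s) = sum_{k>=1} 1/k^s, we have zeta(s)^2 = sum_{k>=1} d(k)/k^s, so a_k = d(k).
For k = 98: the divisors are 1, 2, 7, 14, 49, 98.
Count = 6.

6


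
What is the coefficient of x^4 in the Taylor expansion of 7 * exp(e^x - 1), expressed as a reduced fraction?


exp(e^x - 1) = sum_{k>=0} Bell_k x^k / k!, where Bell_k is the k-th Bell number.
So the coefficient of x^4 is 7 * Bell_4 / 4!.
Computing: Bell_4 = 15 and 4! = 24, giving
7 * 15/24 = 35/8.

35/8


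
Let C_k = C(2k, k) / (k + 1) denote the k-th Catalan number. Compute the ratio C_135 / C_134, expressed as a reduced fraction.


Using C_k = (2k)! / (k! (k+1)!), the ratio C_{k+1}/C_k simplifies to
C_{k+1}/C_k = [(2k+2)! / ((k+1)! (k+2)!)] * [k! (k+1)! / (2k)!]
 = (2k+2)(2k+1) / ((k+1)(k+2)) = 2(2k+1) / (k+2).
For k = 134: 2(2*134 + 1) / (134 + 2) = 538/136 = 269/68.

269/68


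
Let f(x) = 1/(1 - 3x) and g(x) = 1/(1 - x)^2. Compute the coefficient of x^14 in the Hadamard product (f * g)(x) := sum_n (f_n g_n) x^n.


f has coefficients f_k = 3^k. For g = 1/(1 - x)^2 the coefficient is g_k = C(k + 1, 1) = k + 1. The Hadamard coefficient is (f * g)_k = 3^k * (k + 1).
For k = 14: 3^14 * 15 = 4782969 * 15 = 71744535.

71744535


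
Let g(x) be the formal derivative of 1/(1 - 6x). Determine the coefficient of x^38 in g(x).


Differentiate termwise: d/dx sum_{k>=0} 6^k x^k = sum_{k>=1} k 6^k x^(k-1) = sum_{j>=0} (j+1) 6^(j+1) x^j.
Equivalently, d/dx [1/(1 - 6x)] = 6/(1 - 6x)^2.
For j = 38: 39 * 6^39 = 39 * 2227915756473955677973140996096 = 86888714502484271440952498847744.

86888714502484271440952498847744


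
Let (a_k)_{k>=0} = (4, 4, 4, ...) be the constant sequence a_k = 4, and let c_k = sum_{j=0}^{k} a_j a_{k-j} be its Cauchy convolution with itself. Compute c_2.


Since a_j = 4 for all j >= 0, the convolution sum becomes
c_k = sum_{j=0}^{k} 4 * 4 = 16 * (k + 1).
Equivalently, the generating function of (a_k) is 4/(1 - x) and its square is 16/(1 - x)^2 = sum_{k>=0} 16(k + 1) x^k.
For k = 2: 16 * 3 = 48.

48


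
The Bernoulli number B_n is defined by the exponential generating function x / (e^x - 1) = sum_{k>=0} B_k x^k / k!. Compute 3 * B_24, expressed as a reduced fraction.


Bernoulli numbers can also be computed recursively via B_0 = 1 and sum_{j=0}^{m} C(m+1, j) B_j = 0 for m >= 1. Odd-index Bernoulli numbers vanish for k >= 3.
Computing B_24 = -236364091/2730, so 3 * B_24 = 3 * -236364091/2730 = -236364091/910.

-236364091/910


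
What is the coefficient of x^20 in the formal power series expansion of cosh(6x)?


The Maclaurin series is cosh(t) = sum_{m>=0} t^(2m) / (2m)!, so substituting t = 6x, only even powers of x are nonzero, with coefficient of x^(2m) equal to 6^(2m) / (2m)!.
For x^20 the coefficient is 6^20/20! = 3656158440062976/2432902008176640000 = 2125764/1414538125.

2125764/1414538125


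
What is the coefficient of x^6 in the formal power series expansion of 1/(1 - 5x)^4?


The general identity 1/(1 - c x)^r = sum_{k>=0} c^k C(k + r - 1, r - 1) x^k follows by substituting y = c x into 1/(1 - y)^r = sum_{k>=0} C(k + r - 1, r - 1) y^k.
For c = 5, r = 4, k = 6:
5^6 * C(9, 3) = 15625 * 84 = 1312500.

1312500


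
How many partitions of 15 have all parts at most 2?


Using the generating function (1-x)^(-1)(1-x^2)^(-1),
the coefficient of x^15 counts these restricted partitions.
Result = 8

8


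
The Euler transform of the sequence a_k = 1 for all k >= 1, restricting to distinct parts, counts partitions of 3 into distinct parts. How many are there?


Partitions of 3 into distinct parts can be computed via generating function.
Product (1+x)(1+x^2)(1+x^3)...
The coefficient of x^3 = 2

2


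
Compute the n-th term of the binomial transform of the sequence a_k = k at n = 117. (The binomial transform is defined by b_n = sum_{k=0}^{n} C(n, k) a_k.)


With a_k = k, b_n = sum_{k=0}^{n} C(n, k) k. Using k * C(n, k) = n * C(n-1, k-1) gives b_n = n * sum_{k>=1} C(n-1, k-1) = n * 2^(n-1).
For n = 117: 117 * 2^116 = 117 * 83076749736557242056487941267521536 = 9719979719177197320609089128300019712.

9719979719177197320609089128300019712


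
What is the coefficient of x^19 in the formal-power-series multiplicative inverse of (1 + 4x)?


The inverse is 1/(1 + 4x). Apply the geometric identity 1/(1 - y) = sum_{k>=0} y^k with y = -4x:
1/(1 + 4x) = sum_{k>=0} (-4)^k x^k.
So the coefficient of x^19 is (-4)^19 = -274877906944.

-274877906944


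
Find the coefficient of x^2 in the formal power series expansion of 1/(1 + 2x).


Write 1/(1 + c x) = 1/(1 - (-c) x) and apply the geometric-series identity
1/(1 - y) = sum_{k>=0} y^k to get 1/(1 + c x) = sum_{k>=0} (-c)^k x^k.
So the coefficient of x^k is (-c)^k = (-1)^k * c^k.
Here c = 2 and k = 2:
(-2)^2 = 1 * 4 = 4

4


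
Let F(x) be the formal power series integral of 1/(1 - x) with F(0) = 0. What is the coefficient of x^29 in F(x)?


1/(1 - x) = sum_{k>=0} x^k. Integrating termwise and using F(0) = 0 gives
F(x) = sum_{k>=0} x^(k+1) / (k+1) = sum_{m>=1} x^m / m = -ln(1 - x).
So the coefficient of x^29 is 1/29 = 1/29.

1/29


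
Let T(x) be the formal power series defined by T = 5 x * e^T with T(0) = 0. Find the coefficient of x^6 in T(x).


Apply the Lagrange inversion formula: if T = 5 x * phi(T) with phi(t) = e^t, then
[x^n] T = 5^n * (1/n) [t^(n-1)] phi(t)^n = 5^n * (1/n) [t^(n-1)] e^(n t) = 5^n * (1/n) * n^(n-1) / (n-1)! = 5^n * n^(n-1) / n!.
When c = 1 this is the Cayley count of rooted labeled trees on n vertices, divided by n!.
For n = 6: 5^6 * 6^5 / 6! = 15625 * 7776/720 = 168750.

168750


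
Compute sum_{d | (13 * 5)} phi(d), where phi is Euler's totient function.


First, 13 * 5 = 65. One classical identity is sum_{d | n} phi(d) = n (each k in [1, n] has a unique gcd with n, and among the k's with gcd(k, n) = n/d there are phi(d) of them). So the sum equals 65. We also verify directly:
Divisors of 65: 1, 5, 13, 65.
phi values: 1, 4, 12, 48.
Sum = 65.

65


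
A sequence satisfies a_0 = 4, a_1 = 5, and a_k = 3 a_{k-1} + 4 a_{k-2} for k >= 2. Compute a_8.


The characteristic equation is t^2 - 3 t - 4 = 0, with roots r_1 = 4 and r_2 = -1 (so c_1 = r_1 + r_2, c_2 = -r_1 r_2 as required).
One can use the closed form a_n = A r_1^n + B r_2^n, but direct iteration is more reliable:
a_0 = 4, a_1 = 5, a_2 = 31, a_3 = 113, a_4 = 463, a_5 = 1841, a_6 = 7375, a_7 = 29489, a_8 = 117967.
So a_8 = 117967.

117967


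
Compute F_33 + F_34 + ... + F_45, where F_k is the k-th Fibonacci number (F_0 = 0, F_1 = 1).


Use the identity sum_{k=0}^{N} F_k = F_{N+2} - 1 (which follows from F_{k+2} - F_{k+1} = F_k). Then
sum_{k=33}^{45} F_k = (F_{47} - 1) - (F_{34} - 1) = F_{47} - F_{34}.
Computing: F_{47} = 2971215073, F_{34} = 5702887, so
Sum = 2971215073 - 5702887 = 2965512186.

2965512186


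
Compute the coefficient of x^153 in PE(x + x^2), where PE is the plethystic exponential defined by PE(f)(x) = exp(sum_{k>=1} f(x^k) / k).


With f(x) = x + x^2, the exponent is sum_{k>=1} (x^k + x^(2k)) / k = -ln(1 - x) - ln(1 - x^2). Exponentiating:
PE(x + x^2) = 1 / ((1 - x)(1 - x^2)).
This is the generating function for partitions of n into parts of size 1 or 2. The number of 2's can be any j in 0..76, and the rest are 1's, so
[x^153] = floor(153/2) + 1 = 77.

77


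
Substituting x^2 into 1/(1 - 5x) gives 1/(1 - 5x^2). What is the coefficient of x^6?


The coefficient of x^(2m) in 1/(1 - 5x^2) is 5^m.
With n = 6 = 2*3, the coefficient is 5^3 = 125.

125


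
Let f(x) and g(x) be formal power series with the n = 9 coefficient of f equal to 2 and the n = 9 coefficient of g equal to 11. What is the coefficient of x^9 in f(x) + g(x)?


Addition of formal power series is termwise.
The coefficient of x^9 in f + g = 2 + 11
= 13

13


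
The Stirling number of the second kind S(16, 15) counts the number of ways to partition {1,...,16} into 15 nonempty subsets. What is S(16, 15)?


Using the explicit formula S(n,k) = (1/k!) sum_{j=0}^{k} (-1)^(k-j) C(k,j) j^n:
S(16, 15) = 120
Equivalently, S(n,k) is n! times the coefficient of x^n in the EGF (e^x - 1)^k / k!.

120


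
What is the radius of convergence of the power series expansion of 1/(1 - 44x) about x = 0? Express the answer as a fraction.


Expanding 1/(1 - 44x) = sum_{k>=0} 44^k x^k, the series converges when |44x| < 1, i.e., |x| < 1/44.
So the radius of convergence is 1/44 = 1/44.

1/44


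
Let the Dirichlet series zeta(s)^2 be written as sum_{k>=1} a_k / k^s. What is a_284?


The Dirichlet convolution of the constant function 1 with itself gives (1 * 1)(k) = sum_{d | k} 1 = d(k), the number of positive divisors of k.
Since zeta(s) = sum_{k>=1} 1/k^s, we have zeta(s)^2 = sum_{k>=1} d(k)/k^s, so a_k = d(k).
For k = 284: the divisors are 1, 2, 4, 71, 142, 284.
Count = 6.

6


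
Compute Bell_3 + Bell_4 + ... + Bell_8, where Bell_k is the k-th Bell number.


Recall Bell_k counts set partitions of a k-set (with Bell_0 = 1 by convention).
Bell_3 through Bell_8: 5, 15, 52, 203, 877, 4140
Sum = 5 + 15 + 52 + 203 + 877 + 4140 = 5292.

5292


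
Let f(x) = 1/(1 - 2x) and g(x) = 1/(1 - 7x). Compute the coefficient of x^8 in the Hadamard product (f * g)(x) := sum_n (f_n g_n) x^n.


f has coefficients f_k = 2^k and g has coefficients g_k = 7^k, so the Hadamard product has coefficient (f*g)_k = 2^k * 7^k = 14^k.
For k = 8: 14^8 = 1475789056.

1475789056


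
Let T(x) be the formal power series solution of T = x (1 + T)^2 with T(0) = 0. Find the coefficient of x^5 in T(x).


Apply the Lagrange inversion formula: if T = x * phi(T) with phi(t) = (1 + t)^2, then [x^n] T = (1/n) [t^(n-1)] phi(t)^n = (1/n) [t^(n-1)] (1 + t)^(2n) = (1/n) C(2n, n-1).
Using the identity C(2n, n-1) = C(2n, n) * n / (n+1), the unscaled factor equals C(2n, n) / (n+1) = C_n, the n-th Catalan number.
For n = 5: C_5 = C(10, 5) / 6 = 252/6 = 42 = 42.

42


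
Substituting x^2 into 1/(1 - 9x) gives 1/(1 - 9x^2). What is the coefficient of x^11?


Since 1/(1 - 9x^2) only has even powers of x,
the coefficient of x^11 (odd) is 0.

0


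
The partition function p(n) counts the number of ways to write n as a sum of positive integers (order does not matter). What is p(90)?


Using the generating function prod_{k>=1} 1/(1-x^k), we compute p(90).
By dynamic programming over parts 1 through 90:
p(90) = 56634173

56634173


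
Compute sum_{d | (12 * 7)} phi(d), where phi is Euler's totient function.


First, 12 * 7 = 84. One classical identity is sum_{d | n} phi(d) = n (each k in [1, n] has a unique gcd with n, and among the k's with gcd(k, n) = n/d there are phi(d) of them). So the sum equals 84. We also verify directly:
Divisors of 84: 1, 2, 3, 4, 6, 7, 12, 14, 21, 28, 42, 84.
phi values: 1, 1, 2, 2, 2, 6, 4, 6, 12, 12, 12, 24.
Sum = 84.

84


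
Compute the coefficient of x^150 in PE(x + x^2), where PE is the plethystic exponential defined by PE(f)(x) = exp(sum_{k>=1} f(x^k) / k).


With f(x) = x + x^2, the exponent is sum_{k>=1} (x^k + x^(2k)) / k = -ln(1 - x) - ln(1 - x^2). Exponentiating:
PE(x + x^2) = 1 / ((1 - x)(1 - x^2)).
This is the generating function for partitions of n into parts of size 1 or 2. The number of 2's can be any j in 0..75, and the rest are 1's, so
[x^150] = floor(150/2) + 1 = 76.

76


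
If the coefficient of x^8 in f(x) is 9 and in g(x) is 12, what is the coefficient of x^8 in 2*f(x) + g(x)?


Scalar multiplication scales coefficients: 2 * 9 = 18.
Then add the g coefficient: 18 + 12
= 30

30


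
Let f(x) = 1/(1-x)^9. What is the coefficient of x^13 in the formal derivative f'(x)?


Differentiate: d/dx [ 1/(1-x)^r ] = r / (1-x)^(r+1).
Here r = 9, so f'(x) = 9 / (1-x)^10.
The expansion of 1/(1-x)^(r+1) has coefficient of x^n equal to C(n+r, r).
So the coefficient of x^13 in f'(x) is
9 * C(22, 9) = 9 * 497420 = 4476780

4476780


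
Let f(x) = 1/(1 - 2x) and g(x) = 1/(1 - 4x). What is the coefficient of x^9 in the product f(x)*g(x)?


The coefficient of x^n in f*g is the Cauchy product: sum_{k=0}^{n} a^k * b^(n-k).
With a=2, b=4, n=9:
sum_{k=0}^{9} 2^k * 4^(9-k)
= 523776

523776


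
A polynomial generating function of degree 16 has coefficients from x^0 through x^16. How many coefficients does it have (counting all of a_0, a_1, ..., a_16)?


A polynomial of degree 16 takes the form a_0 + a_1 x + ... + a_16 x^16.
The number of coefficients is 16 + 1 = 17.

17


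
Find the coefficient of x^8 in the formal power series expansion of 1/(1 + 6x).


Write 1/(1 + c x) = 1/(1 - (-c) x) and apply the geometric-series identity
1/(1 - y) = sum_{k>=0} y^k to get 1/(1 + c x) = sum_{k>=0} (-c)^k x^k.
So the coefficient of x^k is (-c)^k = (-1)^k * c^k.
Here c = 6 and k = 8:
(-6)^8 = 1 * 1679616 = 1679616

1679616


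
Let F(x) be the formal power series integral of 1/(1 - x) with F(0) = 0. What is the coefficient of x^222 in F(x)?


1/(1 - x) = sum_{k>=0} x^k. Integrating termwise and using F(0) = 0 gives
F(x) = sum_{k>=0} x^(k+1) / (k+1) = sum_{m>=1} x^m / m = -ln(1 - x).
So the coefficient of x^222 is 1/222 = 1/222.

1/222


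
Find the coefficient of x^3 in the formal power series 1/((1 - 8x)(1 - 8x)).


By partial fractions or Cauchy convolution:
The coefficient equals sum_{k=0}^{3} 8^k * 8^(3-k).
= 2048

2048


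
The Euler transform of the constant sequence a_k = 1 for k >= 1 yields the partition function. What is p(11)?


The Euler transform converts the sequence a_k = 1 into the number of integer partitions.
Using the recurrence or dynamic programming:
p(11) = 56

56


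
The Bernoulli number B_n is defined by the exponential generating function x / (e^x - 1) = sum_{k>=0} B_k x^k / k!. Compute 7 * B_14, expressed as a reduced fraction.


Bernoulli numbers can also be computed recursively via B_0 = 1 and sum_{j=0}^{m} C(m+1, j) B_j = 0 for m >= 1. Odd-index Bernoulli numbers vanish for k >= 3.
Computing B_14 = 7/6, so 7 * B_14 = 7 * 7/6 = 49/6.

49/6


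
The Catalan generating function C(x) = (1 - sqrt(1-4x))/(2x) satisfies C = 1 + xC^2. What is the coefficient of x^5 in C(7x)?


Substituting x -> 7x scales the n-th coefficient by 7^n, so [x^5] C(7x) = 7^5 * C_5.
C_5 = C(2*5, 5)/(6) = 252/6 = 42.
So 7^5 * 42 = 16807 * 42 = 705894.

705894


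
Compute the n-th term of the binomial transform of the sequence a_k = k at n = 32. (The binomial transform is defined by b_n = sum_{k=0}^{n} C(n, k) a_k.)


With a_k = k, b_n = sum_{k=0}^{n} C(n, k) k. Using k * C(n, k) = n * C(n-1, k-1) gives b_n = n * sum_{k>=1} C(n-1, k-1) = n * 2^(n-1).
For n = 32: 32 * 2^31 = 32 * 2147483648 = 68719476736.

68719476736


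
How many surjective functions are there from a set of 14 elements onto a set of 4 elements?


By inclusion-exclusion on which target elements are missed, the number of surjections from an n-set onto a k-set is
surj(n, k) = sum_{j=0}^{k} (-1)^j C(k, j) (k - j)^n.
Equivalently surj(n, k) = k! * S(n, k), where S(n, k) is the Stirling number of the second kind.
For n = 14, k = 4:
S(14, 4) = 10391745, so
surj = 4! * 10391745 = 24 * 10391745 = 249401880.

249401880


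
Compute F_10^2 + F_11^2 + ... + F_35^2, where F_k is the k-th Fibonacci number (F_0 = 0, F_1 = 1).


There is a standard identity sum_{k=0}^{N} F_k^2 = F_N * F_{N+1} (proved inductively from the telescoping relation F_k^2 = F_k F_{k+1} - F_{k-1} F_k). Then
sum_{k=10}^{35} F_k^2 = F_35 F_36 - F_9 F_10.
Computing: F_35 = 9227465, F_36 = 14930352, F_9 = 34, F_10 = 55.
Sum = 9227465 * 14930352 - 34 * 55 = 137769300515810.

137769300515810


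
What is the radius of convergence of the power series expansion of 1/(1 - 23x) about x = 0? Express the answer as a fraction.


Expanding 1/(1 - 23x) = sum_{k>=0} 23^k x^k, the series converges when |23x| < 1, i.e., |x| < 1/23.
So the radius of convergence is 1/23 = 1/23.

1/23


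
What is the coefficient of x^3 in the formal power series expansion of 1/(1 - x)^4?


The expansion 1/(1 - x)^r = sum_{k>=0} C(k + r - 1, r - 1) x^k follows from the multiset / negative-binomial theorem (or from repeated differentiation of the geometric series).
For r = 4 and k = 3:
C(6, 3) = 720 / (6 * 6) = 20.

20


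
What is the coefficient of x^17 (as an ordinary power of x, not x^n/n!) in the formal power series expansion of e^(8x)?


The exponential series is e^y = sum_{k>=0} y^k / k!. Substituting y = 8x gives
e^(8x) = sum_{k>=0} 8^k x^k / k!.
So the coefficient of x^n is a^n/n! with a = 8, n = 17:
8^17 / 17! = 2251799813685248/355687428096000 = 68719476736/10854718875

68719476736/10854718875


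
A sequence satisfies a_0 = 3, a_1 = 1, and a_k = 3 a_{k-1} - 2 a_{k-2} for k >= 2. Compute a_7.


The characteristic equation is t^2 - 3 t + 2 = 0, with roots r_1 = 2 and r_2 = 1 (so c_1 = r_1 + r_2, c_2 = -r_1 r_2 as required).
One can use the closed form a_n = A r_1^n + B r_2^n, but direct iteration is more reliable:
a_0 = 3, a_1 = 1, a_2 = -3, a_3 = -11, a_4 = -27, a_5 = -59, a_6 = -123, a_7 = -251.
So a_7 = -251.

-251


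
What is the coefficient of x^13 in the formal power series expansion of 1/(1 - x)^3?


The negative binomial / multiset identity is
1/(1 - x)^r = sum_{k>=0} C(k + r - 1, r - 1) x^k.
Here r = 3 and k = 13, so the coefficient is
C(13 + 2, 2) = C(15, 2)
= 105

105


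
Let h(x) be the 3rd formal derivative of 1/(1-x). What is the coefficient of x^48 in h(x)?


Differentiating 3 times: d^3/dx^3 [1/(1-x)] = 3!/(1-x)^4.
The expansion 1/(1-x)^4 = sum_{k>=0} C(k+3, 3) x^k, so the coefficient of x^n in 3!/(1-x)^4 is 3! * C(n+3, 3).
For n = 48: 6 * C(51, 3) = 6 * 20825 = 124950

124950


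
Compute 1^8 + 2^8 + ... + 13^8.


This power sum has a closed form given by Faulhaber's formula
sum_{k=1}^{m} k^p = (1 / (p + 1)) * sum_{j=0}^{p} C(p + 1, j) B_j m^(p + 1 - j),
but for small m direct computation is fastest:
1 + 256 + 6561 + 65536 + 390625 + 1679616 + 5764801 + 16777216 + 43046721 + 100000000 + 214358881 + 429981696 + 815730721 = 1627802631.

1627802631


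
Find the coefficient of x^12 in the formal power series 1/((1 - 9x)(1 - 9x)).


By partial fractions or Cauchy convolution:
The coefficient equals sum_{k=0}^{12} 9^k * 9^(12-k).
= 3671583974253

3671583974253


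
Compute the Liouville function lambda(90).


The Liouville function is lambda(k) = (-1)^Omega(k), where Omega(k) counts the prime factors of k with multiplicity.
Factoring: 90 = 2 * 3 * 3 * 5, so Omega(90) = 4.
lambda(90) = (-1)^4 = 1.

1


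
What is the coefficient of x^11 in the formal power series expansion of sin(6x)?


The Maclaurin series is sin(t) = sum_{k>=0} (-1)^k t^(2k+1) / (2k+1)!, so substituting t = 6x, only odd powers of x are nonzero, with coefficient of x^(2k+1) equal to (-1)^k 6^(2k+1) / (2k+1)!.
Write 11 = 2*5 + 1, giving the coefficient (-1)^5 * 6^11 / 11! = -362797056/39916800 = -17496/1925.

-17496/1925


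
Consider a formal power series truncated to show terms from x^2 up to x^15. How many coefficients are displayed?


From x^2 to x^15 inclusive, the count is 15 - 2 + 1 = 14.

14


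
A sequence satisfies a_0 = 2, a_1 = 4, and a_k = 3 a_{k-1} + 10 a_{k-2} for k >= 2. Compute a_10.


The characteristic equation is t^2 - 3 t - 10 = 0, with roots r_1 = 5 and r_2 = -2 (so c_1 = r_1 + r_2, c_2 = -r_1 r_2 as required).
One can use the closed form a_n = A r_1^n + B r_2^n, but direct iteration is more reliable:
a_0 = 2, a_1 = 4, a_2 = 32, a_3 = 136, a_4 = 728, a_5 = 3544, a_6 = 17912, a_7 = 89176, a_8 = 446648, a_9 = 2231704, a_10 = 11161592.
So a_10 = 11161592.

11161592


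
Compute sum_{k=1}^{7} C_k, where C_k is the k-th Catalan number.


C_1 through C_7: 1, 2, 5, 14, 42, 132, 429
Sum = 1 + 2 + 5 + 14 + 42 + 132 + 429
= 625

625


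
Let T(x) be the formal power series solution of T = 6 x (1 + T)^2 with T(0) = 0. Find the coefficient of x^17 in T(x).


Apply the Lagrange inversion formula: if T = 6 x * phi(T) with phi(t) = (1 + t)^2, then [x^n] T = 6^n * (1/n) [t^(n-1)] phi(t)^n = 6^n * (1/n) [t^(n-1)] (1 + t)^(2n) = 6^n * (1/n) C(2n, n-1).
Using the identity C(2n, n-1) = C(2n, n) * n / (n+1), the unscaled factor equals C(2n, n) / (n+1) = C_n, the n-th Catalan number.
For n = 17: C_17 = C(34, 17) / 18 = 2333606220/18 = 129644790.
With the 6^17 = 16926659444736 factor, the coefficient is 16926659444736 * 129644790 = 2194453209114315325440.

2194453209114315325440


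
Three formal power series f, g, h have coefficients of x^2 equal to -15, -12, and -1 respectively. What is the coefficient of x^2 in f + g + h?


Series addition is componentwise:
-15 + -12 + -1
= -28

-28


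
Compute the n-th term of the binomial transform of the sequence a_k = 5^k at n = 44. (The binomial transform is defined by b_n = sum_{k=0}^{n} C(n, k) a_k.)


With a_k = 5^k, b_n = sum_{k=0}^{n} C(n, k) 5^k = (1 + 5)^n by the binomial theorem.
For n = 44: (1 + 5)^44 = 6^44 = 17324272922341479351919144385642496.

17324272922341479351919144385642496


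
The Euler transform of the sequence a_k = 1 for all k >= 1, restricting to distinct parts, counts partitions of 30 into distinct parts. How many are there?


Partitions of 30 into distinct parts can be computed via generating function.
Product (1+x)(1+x^2)(1+x^3)...
The coefficient of x^30 = 296

296


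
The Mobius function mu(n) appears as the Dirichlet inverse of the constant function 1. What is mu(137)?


137 = 137 (all distinct primes).
mu(137) = (-1)^1 = -1

-1


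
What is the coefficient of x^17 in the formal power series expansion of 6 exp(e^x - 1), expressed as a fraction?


exp(e^x - 1) is the exponential generating function for the Bell numbers Bell_k: exp(e^x - 1) = sum_{k>=0} Bell_k x^k / k!.
So the coefficient of x^17 in 6 exp(e^x - 1) is 6 Bell_17 / 17!.
Computing: Bell_17 = 82864869804 and 17! = 355687428096000, giving
6 * 82864869804/355687428096000 = 255755771/182966784000.

255755771/182966784000


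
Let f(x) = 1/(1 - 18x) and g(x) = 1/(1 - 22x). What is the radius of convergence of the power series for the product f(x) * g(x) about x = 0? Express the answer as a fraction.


The radius of 1/(1 - 18x) is 1/18 (nearest singularity at x = 1/18), and the radius of 1/(1 - 22x) is 1/22.
The product f(x)*g(x) = 1/((1 - 18x)(1 - 22x)) has singularities at both 1/18 and 1/22, so its radius of convergence is the distance to the nearest one:
min(1/18, 1/22) = 1/22.

1/22


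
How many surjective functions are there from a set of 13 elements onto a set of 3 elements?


By inclusion-exclusion on which target elements are missed, the number of surjections from an n-set onto a k-set is
surj(n, k) = sum_{j=0}^{k} (-1)^j C(k, j) (k - j)^n.
Equivalently surj(n, k) = k! * S(n, k), where S(n, k) is the Stirling number of the second kind.
For n = 13, k = 3:
S(13, 3) = 261625, so
surj = 3! * 261625 = 6 * 261625 = 1569750.

1569750


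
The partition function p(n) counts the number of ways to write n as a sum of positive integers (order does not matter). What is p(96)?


Using the generating function prod_{k>=1} 1/(1-x^k), we compute p(96).
By dynamic programming over parts 1 through 96:
p(96) = 118114304

118114304


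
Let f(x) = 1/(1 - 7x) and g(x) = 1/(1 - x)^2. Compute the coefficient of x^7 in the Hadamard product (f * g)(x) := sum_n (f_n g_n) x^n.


f has coefficients f_k = 7^k. For g = 1/(1 - x)^2 the coefficient is g_k = C(k + 1, 1) = k + 1. The Hadamard coefficient is (f * g)_k = 7^k * (k + 1).
For k = 7: 7^7 * 8 = 823543 * 8 = 6588344.

6588344


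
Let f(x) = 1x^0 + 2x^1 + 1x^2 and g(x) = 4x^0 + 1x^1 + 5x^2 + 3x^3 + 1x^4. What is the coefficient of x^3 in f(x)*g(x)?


Cauchy product at x^3:
1*3 + 2*5 + 1*1
= 14

14


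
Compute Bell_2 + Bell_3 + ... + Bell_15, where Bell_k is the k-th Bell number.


Recall Bell_k counts set partitions of a k-set (with Bell_0 = 1 by convention).
Bell_2 through Bell_15: 2, 5, 15, 52, 203, 877, 4140, 21147, 115975, 678570, 4213597, 27644437, 190899322, 1382958545
Sum = 2 + 5 + 15 + 52 + 203 + 877 + 4140 + 21147 + 115975 + 678570 + 4213597 + 27644437 + 190899322 + 1382958545 = 1606536887.

1606536887


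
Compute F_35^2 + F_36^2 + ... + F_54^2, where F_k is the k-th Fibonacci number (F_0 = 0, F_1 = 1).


There is a standard identity sum_{k=0}^{N} F_k^2 = F_N * F_{N+1} (proved inductively from the telescoping relation F_k^2 = F_k F_{k+1} - F_{k-1} F_k). Then
sum_{k=35}^{54} F_k^2 = F_54 F_55 - F_34 F_35.
Computing: F_54 = 86267571272, F_55 = 139583862445, F_34 = 5702887, F_35 = 9227465.
Sum = 86267571272 * 139583862445 - 5702887 * 9227465 = 12041560749271891488585.

12041560749271891488585


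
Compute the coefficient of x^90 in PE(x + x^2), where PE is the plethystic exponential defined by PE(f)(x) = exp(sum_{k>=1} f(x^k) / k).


With f(x) = x + x^2, the exponent is sum_{k>=1} (x^k + x^(2k)) / k = -ln(1 - x) - ln(1 - x^2). Exponentiating:
PE(x + x^2) = 1 / ((1 - x)(1 - x^2)).
This is the generating function for partitions of n into parts of size 1 or 2. The number of 2's can be any j in 0..45, and the rest are 1's, so
[x^90] = floor(90/2) + 1 = 46.

46


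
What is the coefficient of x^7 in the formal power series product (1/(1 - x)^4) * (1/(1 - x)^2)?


Combine the factors: (1/(1 - x)^4) * (1/(1 - x)^2) = 1/(1 - x)^6.
Then use 1/(1 - x)^r = sum_{k>=0} C(k + r - 1, r - 1) x^k with r = 6 and k = 7:
C(12, 5) = 792.

792


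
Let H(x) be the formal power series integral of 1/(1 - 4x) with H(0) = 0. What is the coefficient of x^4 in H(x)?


1/(1 - 4x) = sum_{k>=0} 4^k x^k. Integrating termwise with H(0) = 0:
H(x) = sum_{k>=0} 4^k x^(k+1) / (k+1) = sum_{m>=1} 4^(m-1) x^m / m.
For m = 4: 4^3/4 = 64/4 = 16.

16


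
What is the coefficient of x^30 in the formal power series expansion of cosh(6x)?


The Maclaurin series is cosh(t) = sum_{m>=0} t^(2m) / (2m)!, so substituting t = 6x, only even powers of x are nonzero, with coefficient of x^(2m) equal to 6^(2m) / (2m)!.
For x^30 the coefficient is 6^30/30! = 221073919720733357899776/265252859812191058636308480000000 = 688747536/826385373016328125.

688747536/826385373016328125


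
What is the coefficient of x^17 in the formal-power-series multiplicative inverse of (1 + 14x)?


The inverse is 1/(1 + 14x). Apply the geometric identity 1/(1 - y) = sum_{k>=0} y^k with y = -14x:
1/(1 + 14x) = sum_{k>=0} (-14)^k x^k.
So the coefficient of x^17 is (-14)^17 = -30491346729331195904.

-30491346729331195904


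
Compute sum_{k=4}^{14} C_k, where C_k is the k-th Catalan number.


C_4 through C_14: 14, 42, 132, 429, 1430, 4862, 16796, 58786, 208012, 742900, 2674440
Sum = 14 + 42 + 132 + 429 + 1430 + 4862 + 16796 + 58786 + 208012 + 742900 + 2674440
= 3707843

3707843


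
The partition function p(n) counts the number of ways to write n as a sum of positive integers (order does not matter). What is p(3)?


Using the generating function prod_{k>=1} 1/(1-x^k), we compute p(3).
By dynamic programming over parts 1 through 3:
p(3) = 3

3


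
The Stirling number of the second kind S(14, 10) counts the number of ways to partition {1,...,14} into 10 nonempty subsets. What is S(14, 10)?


Using the explicit formula S(n,k) = (1/k!) sum_{j=0}^{k} (-1)^(k-j) C(k,j) j^n:
S(14, 10) = 752752
Equivalently, S(n,k) is n! times the coefficient of x^n in the EGF (e^x - 1)^k / k!.

752752


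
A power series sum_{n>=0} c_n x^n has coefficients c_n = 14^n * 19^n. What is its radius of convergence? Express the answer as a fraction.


By the root test (Cauchy-Hadamard), the radius is R = 1 / limsup_n |c_n|^(1/n).
Here |c_n|^(1/n) = (14^n * 19^n)^(1/n) = 14 * 19 = 266 for all n.
So R = 1/266 = 1/266.

1/266
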